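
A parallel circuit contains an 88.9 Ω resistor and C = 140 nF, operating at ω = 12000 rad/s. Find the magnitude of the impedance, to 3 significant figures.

87.9 Ω

X_C = 1/(ωC) = 595 Ω
Parallel: admittances add. Y = 1/R + jωC
Y = (0.0112 + j0.00168) S
|Y| = 0.0114 S → |Z| = 1/|Y| = 87.9 Ω, ∠Z = −∠Y = -8.49°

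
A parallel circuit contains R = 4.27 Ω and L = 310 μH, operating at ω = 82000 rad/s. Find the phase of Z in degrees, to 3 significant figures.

9.54°

X_L = ωL = 25.4 Ω
Parallel: admittances add. Y = 1/R + 1/(jωL)
Y = (0.234 − j0.0393) S
|Y| = 0.237 S → |Z| = 1/|Y| = 4.21 Ω, ∠Z = −∠Y = 9.54°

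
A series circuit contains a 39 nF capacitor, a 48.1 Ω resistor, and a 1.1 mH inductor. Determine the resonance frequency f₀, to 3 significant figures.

24.3 kHz

ω₀ = 1/√(LC) = 1/√(0.0011 × 3.9e-08) = 152700 rad/s
f₀ = ω₀/(2π) = 24.3 kHz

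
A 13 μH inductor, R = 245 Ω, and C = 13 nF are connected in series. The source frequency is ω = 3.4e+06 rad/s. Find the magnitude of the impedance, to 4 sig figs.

X_L = ωL = 44.20 Ω
X_C = 1/(ωC) = 22.62 Ω
Net reactance X = X_L − X_C = 21.58 Ω
Z = 245.0 + j21.58 Ω
|Z| = √(245.0² + 21.58²) = 245.9 Ω

245.9 Ω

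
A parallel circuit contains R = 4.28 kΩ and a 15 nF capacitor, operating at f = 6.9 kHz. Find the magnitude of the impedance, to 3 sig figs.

1450 Ω

ω = 2πf = 43350 rad/s
X_C = 1/(ωC) = 1540 Ω
Parallel: admittances add. Y = 1/R + jωC
Y = (0.000234 + j0.000650) S
|Y| = 0.000691 S → |Z| = 1/|Y| = 1450 Ω, ∠Z = −∠Y = -70.2°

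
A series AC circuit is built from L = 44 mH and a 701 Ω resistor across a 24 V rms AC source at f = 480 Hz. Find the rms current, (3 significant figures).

33.6 mA

ω = 2πf = 3016 rad/s
X_L = ωL = 133 Ω
Z = 701 + j133 Ω
|Z| = √(701² + 133²) = 713 Ω
I = V/|Z| = 24/713 = 33.6 mA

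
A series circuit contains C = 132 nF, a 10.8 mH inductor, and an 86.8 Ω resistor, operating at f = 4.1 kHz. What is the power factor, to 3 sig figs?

ω = 2πf = 25760 rad/s
X_L = ωL = 278 Ω
X_C = 1/(ωC) = 294 Ω
Net reactance X = X_L − X_C = -15.9 Ω
Z = 86.8 − j15.9 Ω
|Z| = √(86.8² + 15.9²) = 88.2 Ω
∠Z = arctan(-15.9/86.8) = -10.4°
cos φ = cos(-10.4°) = 0.984

0.984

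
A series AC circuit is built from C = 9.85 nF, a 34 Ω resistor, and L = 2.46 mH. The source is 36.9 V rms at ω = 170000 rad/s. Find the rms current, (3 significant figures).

X_L = ωL = 418 Ω
X_C = 1/(ωC) = 597 Ω
Net reactance X = X_L − X_C = -179 Ω
Z = 34.0 − j179 Ω
|Z| = √(34.0² + 179²) = 182 Ω
I = V/|Z| = 36.9/182 = 203 mA

203 mA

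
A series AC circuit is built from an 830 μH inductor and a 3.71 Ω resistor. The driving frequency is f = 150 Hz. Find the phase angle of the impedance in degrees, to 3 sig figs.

11.9°

ω = 2πf = 942.5 rad/s
X_L = ωL = 0.782 Ω
Z = 3.71 + j0.782 Ω
|Z| = √(3.71² + 0.782²) = 3.79 Ω
∠Z = arctan(0.782/3.71) = 11.9°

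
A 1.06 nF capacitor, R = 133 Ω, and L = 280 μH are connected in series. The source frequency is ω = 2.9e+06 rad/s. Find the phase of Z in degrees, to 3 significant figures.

X_L = ωL = 812 Ω
X_C = 1/(ωC) = 325 Ω
Net reactance X = X_L − X_C = 487 Ω
Z = 133 + j487 Ω
|Z| = √(133² + 487²) = 505 Ω
∠Z = arctan(487/133) = 74.7°

74.7°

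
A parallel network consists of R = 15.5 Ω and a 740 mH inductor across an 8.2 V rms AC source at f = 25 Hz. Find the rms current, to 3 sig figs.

ω = 2πf = 157.1 rad/s
X_L = ωL = 116 Ω
Parallel: admittances add. Y = 1/R + 1/(jωL)
Y = (0.0645 − j0.00860) S
|Y| = 0.0651 S → |Z| = 1/|Y| = 15.4 Ω, ∠Z = −∠Y = 7.60°
I = V/|Z| = 8.2/15.4 = 534 mA

534 mA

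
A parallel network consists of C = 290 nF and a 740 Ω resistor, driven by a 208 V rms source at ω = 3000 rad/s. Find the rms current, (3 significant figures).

X_C = 1/(ωC) = 1150 Ω
Parallel: admittances add. Y = 1/R + jωC
Y = (0.00135 + j0.000870) S
|Y| = 0.00161 S → |Z| = 1/|Y| = 622 Ω, ∠Z = −∠Y = -32.8°
I = V/|Z| = 208/622 = 334 mA

334 mA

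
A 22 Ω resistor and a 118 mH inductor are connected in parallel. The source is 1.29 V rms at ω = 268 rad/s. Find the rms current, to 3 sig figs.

X_L = ωL = 31.6 Ω
Parallel: admittances add. Y = 1/R + 1/(jωL)
Y = (0.0455 − j0.0316) S
|Y| = 0.0554 S → |Z| = 1/|Y| = 18.1 Ω, ∠Z = −∠Y = 34.8°
I = V/|Z| = 1.29/18.1 = 71.4 mA

71.4 mA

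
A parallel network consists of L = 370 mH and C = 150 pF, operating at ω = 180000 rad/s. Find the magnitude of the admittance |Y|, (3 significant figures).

12.0 μS

X_L = ωL = 66600 Ω
X_C = 1/(ωC) = 37000 Ω
Parallel: admittances add. Y = 1/(jωL) + jωC
Y = (0 + j1.2e-05) S
|Y| = 1.2e-05 S → |Z| = 1/|Y| = 83400 Ω, ∠Z = −∠Y = -90.0°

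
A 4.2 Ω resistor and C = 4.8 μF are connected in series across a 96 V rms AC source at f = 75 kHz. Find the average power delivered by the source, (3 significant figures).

2.17 kW

ω = 2πf = 471200 rad/s
X_C = 1/(ωC) = 0.442 Ω
Z = 4.20 − j0.442 Ω
|Z| = √(4.20² + 0.442²) = 4.22 Ω
∠Z = arctan(-0.442/4.20) = -6.01°
I = V/|Z| = 22.7 A
P = VI cos φ = 96 × 22.7 × cos(-6.01°) = 2.17 kW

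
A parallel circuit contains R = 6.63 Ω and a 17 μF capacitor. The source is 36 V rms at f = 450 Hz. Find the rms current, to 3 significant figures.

5.70 A

ω = 2πf = 2827 rad/s
X_C = 1/(ωC) = 20.8 Ω
Parallel: admittances add. Y = 1/R + jωC
Y = (0.151 + j0.0481) S
|Y| = 0.158 S → |Z| = 1/|Y| = 6.32 Ω, ∠Z = −∠Y = -17.7°
I = V/|Z| = 36/6.32 = 5.70 A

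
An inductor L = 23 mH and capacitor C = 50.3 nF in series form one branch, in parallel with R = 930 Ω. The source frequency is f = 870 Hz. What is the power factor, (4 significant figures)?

ω = 2πf = 5466 rad/s
X_L = ωL = 125.7 Ω
X_C = 1/(ωC) = 3637 Ω
Branch 1: Z₁ = R = 930.0 Ω
Branch 2 (series LC): Z₂ = j(X_L − X_C) = −j3511 Ω
Parallel: Z = Z₁Z₂/(Z₁+Z₂), |Z| = 899.0 Ω, ∠Z = -14.84°
cos φ = cos(-14.84°) = 0.9667

0.9667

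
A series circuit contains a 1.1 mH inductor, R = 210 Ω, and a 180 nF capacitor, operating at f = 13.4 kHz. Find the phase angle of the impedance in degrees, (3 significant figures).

7.23°

ω = 2πf = 84190 rad/s
X_L = ωL = 92.6 Ω
X_C = 1/(ωC) = 66.0 Ω
Net reactance X = X_L − X_C = 26.6 Ω
Z = 210 + j26.6 Ω
|Z| = √(210² + 26.6²) = 212 Ω
∠Z = arctan(26.6/210) = 7.23°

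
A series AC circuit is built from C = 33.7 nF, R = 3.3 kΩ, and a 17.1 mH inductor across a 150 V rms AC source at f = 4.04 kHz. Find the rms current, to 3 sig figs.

ω = 2πf = 25380 rad/s
X_L = ωL = 434 Ω
X_C = 1/(ωC) = 1170 Ω
Net reactance X = X_L − X_C = -735 Ω
Z = 3300 − j735 Ω
|Z| = √(3300² + 735²) = 3380 Ω
I = V/|Z| = 150/3380 = 44.4 mA

44.4 mA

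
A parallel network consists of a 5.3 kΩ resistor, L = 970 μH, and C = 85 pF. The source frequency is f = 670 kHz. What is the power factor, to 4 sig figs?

0.8580

ω = 2πf = 4.21e+06 rad/s
X_L = ωL = 4083 Ω
X_C = 1/(ωC) = 2795 Ω
Parallel: admittances add. Y = 1/R + 1/(jωL) + jωC
Y = (0.0001887 + j0.0001129) S
|Y| = 0.0002199 S → |Z| = 1/|Y| = 4548 Ω, ∠Z = −∠Y = -30.90°
cos φ = cos(-30.90°) = 0.8580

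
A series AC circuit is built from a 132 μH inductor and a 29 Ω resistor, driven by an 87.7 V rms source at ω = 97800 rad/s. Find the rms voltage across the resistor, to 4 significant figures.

80.12 V

X_L = ωL = 12.91 Ω
Z = 29.00 + j12.91 Ω
|Z| = √(29.00² + 12.91²) = 31.74 Ω
I = V/|Z| = 2.763 A
V_R = I·|Z_R| = 2.763 × 29.00 = 80.12 V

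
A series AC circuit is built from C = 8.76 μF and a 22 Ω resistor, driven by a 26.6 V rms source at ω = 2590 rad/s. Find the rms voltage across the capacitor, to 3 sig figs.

23.8 V

X_C = 1/(ωC) = 44.1 Ω
Z = 22.0 − j44.1 Ω
|Z| = √(22.0² + 44.1²) = 49.3 Ω
I = V/|Z| = 540 mA
V_C = I·|Z_C| = 0.540 × 44.1 = 23.8 V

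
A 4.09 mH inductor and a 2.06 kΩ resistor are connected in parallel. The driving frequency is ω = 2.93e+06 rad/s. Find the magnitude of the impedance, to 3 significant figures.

X_L = ωL = 12000 Ω
Parallel: admittances add. Y = 1/R + 1/(jωL)
Y = (0.000485 − j8.34e-05) S
|Y| = 0.000493 S → |Z| = 1/|Y| = 2030 Ω, ∠Z = −∠Y = 9.75°

2030 Ω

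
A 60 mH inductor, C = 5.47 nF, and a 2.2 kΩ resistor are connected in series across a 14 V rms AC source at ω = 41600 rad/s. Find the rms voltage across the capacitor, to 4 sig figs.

21.17 V

X_L = ωL = 2496 Ω
X_C = 1/(ωC) = 4395 Ω
Net reactance X = X_L − X_C = -1899 Ω
Z = 2200 − j1899 Ω
|Z| = √(2200² + 1899²) = 2906 Ω
I = V/|Z| = 4.818 mA
V_C = I·|Z_C| = 0.004818 × 4395 = 21.17 V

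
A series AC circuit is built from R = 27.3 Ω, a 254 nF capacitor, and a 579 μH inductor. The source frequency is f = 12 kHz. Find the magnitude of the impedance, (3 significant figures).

28.6 Ω

ω = 2πf = 75400 rad/s
X_L = ωL = 43.7 Ω
X_C = 1/(ωC) = 52.2 Ω
Net reactance X = X_L − X_C = -8.56 Ω
Z = 27.3 − j8.56 Ω
|Z| = √(27.3² + 8.56²) = 28.6 Ω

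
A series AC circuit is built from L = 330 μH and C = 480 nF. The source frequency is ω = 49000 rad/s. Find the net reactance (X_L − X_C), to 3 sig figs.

-26.3 Ω

X_L = ωL = 16.2 Ω
X_C = 1/(ωC) = 42.5 Ω
X = 16.2 − 42.5 = -26.3 Ω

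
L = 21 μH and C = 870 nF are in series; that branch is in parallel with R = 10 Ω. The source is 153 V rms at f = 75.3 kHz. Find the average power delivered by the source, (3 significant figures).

2.34 kW

ω = 2πf = 473100 rad/s
X_L = ωL = 9.94 Ω
X_C = 1/(ωC) = 2.43 Ω
Branch 1: Z₁ = R = 10.0 Ω
Branch 2 (series LC): Z₂ = j(X_L − X_C) = j7.51 Ω
Parallel: Z = Z₁Z₂/(Z₁+Z₂), |Z| = 6.00 Ω, ∠Z = 53.1°
I = V/|Z| = 25.5 A
P = VI cos φ = 153 × 25.5 × cos(53.1°) = 2.34 kW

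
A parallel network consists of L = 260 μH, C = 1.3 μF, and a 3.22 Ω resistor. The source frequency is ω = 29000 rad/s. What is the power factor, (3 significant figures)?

0.956

X_L = ωL = 7.54 Ω
X_C = 1/(ωC) = 26.5 Ω
Parallel: admittances add. Y = 1/R + 1/(jωL) + jωC
Y = (0.311 − j0.0949) S
|Y| = 0.325 S → |Z| = 1/|Y| = 3.08 Ω, ∠Z = −∠Y = 17.0°
cos φ = cos(17.0°) = 0.956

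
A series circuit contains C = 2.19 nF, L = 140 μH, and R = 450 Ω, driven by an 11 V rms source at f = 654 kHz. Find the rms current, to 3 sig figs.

17.0 mA

ω = 2πf = 4.109e+06 rad/s
X_L = ωL = 575 Ω
X_C = 1/(ωC) = 111 Ω
Net reactance X = X_L − X_C = 464 Ω
Z = 450 + j464 Ω
|Z| = √(450² + 464²) = 646 Ω
I = V/|Z| = 11/646 = 17.0 mA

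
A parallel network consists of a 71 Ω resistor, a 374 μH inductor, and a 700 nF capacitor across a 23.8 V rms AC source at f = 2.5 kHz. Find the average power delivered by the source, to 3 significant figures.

7.98 W

ω = 2πf = 15710 rad/s
X_L = ωL = 5.87 Ω
X_C = 1/(ωC) = 90.9 Ω
Parallel: admittances add. Y = 1/R + 1/(jωL) + jωC
Y = (0.0141 − j0.159) S
|Y| = 0.160 S → |Z| = 1/|Y| = 6.26 Ω, ∠Z = −∠Y = 84.9°
I = V/|Z| = 3.80 A
P = VI cos φ = 23.8 × 3.80 × cos(84.9°) = 7.98 W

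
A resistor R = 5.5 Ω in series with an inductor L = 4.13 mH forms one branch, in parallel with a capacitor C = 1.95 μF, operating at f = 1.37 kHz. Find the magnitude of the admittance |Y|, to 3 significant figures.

ω = 2πf = 8608 rad/s
X_L = ωL = 35.6 Ω
X_C = 1/(ωC) = 59.6 Ω
Branch 1 (R+jX_L): Z₁ = 5.50 + j35.6 Ω, |Z₁| = 36.0 Ω
Branch 2 (−jX_C): Z₂ = −j59.6 Ω
Parallel: Z = Z₁Z₂/(Z₁+Z₂), |Z| = 87.0 Ω, ∠Z = 68.3°
|Y| = 1/|Z| = 11.5 mS

11.5 mS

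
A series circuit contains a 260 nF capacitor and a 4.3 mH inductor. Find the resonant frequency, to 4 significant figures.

4.760 kHz

ω₀ = 1/√(LC) = 1/√(0.0043 × 2.6e-07) = 29910 rad/s
f₀ = ω₀/(2π) = 4.760 kHz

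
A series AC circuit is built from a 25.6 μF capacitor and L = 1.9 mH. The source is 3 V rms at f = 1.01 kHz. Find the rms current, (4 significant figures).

ω = 2πf = 6346 rad/s
X_L = ωL = 12.06 Ω
X_C = 1/(ωC) = 6.155 Ω
Net reactance X = X_L − X_C = 5.902 Ω
Z = j5.902 Ω
|Z| = √(0² + 5.902²) = 5.902 Ω
I = V/|Z| = 3/5.902 = 508.3 mA

508.3 mA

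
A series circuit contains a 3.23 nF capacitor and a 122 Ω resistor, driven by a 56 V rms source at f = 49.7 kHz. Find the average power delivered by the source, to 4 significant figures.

383.4 mW

ω = 2πf = 312300 rad/s
X_C = 1/(ωC) = 991.4 Ω
Z = 122.0 − j991.4 Ω
|Z| = √(122.0² + 991.4²) = 998.9 Ω
∠Z = arctan(-991.4/122.0) = -82.98°
I = V/|Z| = 56.06 mA
P = VI cos φ = 56 × 0.05606 × cos(-82.98°) = 383.4 mW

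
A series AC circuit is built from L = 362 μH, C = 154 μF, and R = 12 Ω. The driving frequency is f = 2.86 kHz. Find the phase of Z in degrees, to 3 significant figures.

ω = 2πf = 17970 rad/s
X_L = ωL = 6.51 Ω
X_C = 1/(ωC) = 0.361 Ω
Net reactance X = X_L − X_C = 6.14 Ω
Z = 12.0 + j6.14 Ω
|Z| = √(12.0² + 6.14²) = 13.5 Ω
∠Z = arctan(6.14/12.0) = 27.1°

27.1°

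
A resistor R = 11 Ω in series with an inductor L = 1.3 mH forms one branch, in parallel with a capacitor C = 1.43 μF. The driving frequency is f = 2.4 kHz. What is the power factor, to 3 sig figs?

0.784

ω = 2πf = 15080 rad/s
X_L = ωL = 19.6 Ω
X_C = 1/(ωC) = 46.4 Ω
Branch 1 (R+jX_L): Z₁ = 11.0 + j19.6 Ω, |Z₁| = 22.5 Ω
Branch 2 (−jX_C): Z₂ = −j46.4 Ω
Parallel: Z = Z₁Z₂/(Z₁+Z₂), |Z| = 36.0 Ω, ∠Z = 38.4°
cos φ = cos(38.4°) = 0.784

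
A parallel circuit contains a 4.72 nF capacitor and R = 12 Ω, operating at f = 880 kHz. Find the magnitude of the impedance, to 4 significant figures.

ω = 2πf = 5.529e+06 rad/s
X_C = 1/(ωC) = 38.32 Ω
Parallel: admittances add. Y = 1/R + jωC
Y = (0.08333 + j0.02610) S
|Y| = 0.08732 S → |Z| = 1/|Y| = 11.45 Ω, ∠Z = −∠Y = -17.39°

11.45 Ω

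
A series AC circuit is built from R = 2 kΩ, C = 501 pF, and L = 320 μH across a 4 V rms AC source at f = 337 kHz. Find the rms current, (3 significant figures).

1.98 mA

ω = 2πf = 2.117e+06 rad/s
X_L = ωL = 678 Ω
X_C = 1/(ωC) = 943 Ω
Net reactance X = X_L − X_C = -265 Ω
Z = 2000 − j265 Ω
|Z| = √(2000² + 265²) = 2020 Ω
I = V/|Z| = 4/2020 = 1.98 mA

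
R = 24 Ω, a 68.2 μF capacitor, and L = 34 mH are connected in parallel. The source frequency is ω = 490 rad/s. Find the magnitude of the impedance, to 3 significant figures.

20.2 Ω

X_L = ωL = 16.7 Ω
X_C = 1/(ωC) = 29.9 Ω
Parallel: admittances add. Y = 1/R + 1/(jωL) + jωC
Y = (0.0417 − j0.0266) S
|Y| = 0.0494 S → |Z| = 1/|Y| = 20.2 Ω, ∠Z = −∠Y = 32.6°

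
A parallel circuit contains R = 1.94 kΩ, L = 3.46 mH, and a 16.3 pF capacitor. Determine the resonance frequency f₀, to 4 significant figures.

ω₀ = 1/√(LC) = 1/√(0.00346 × 1.63e-11) = 4.211e+06 rad/s
f₀ = ω₀/(2π) = 670.2 kHz

670.2 kHz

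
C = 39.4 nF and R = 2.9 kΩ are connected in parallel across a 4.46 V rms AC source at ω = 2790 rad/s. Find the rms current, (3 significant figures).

X_C = 1/(ωC) = 9100 Ω
Parallel: admittances add. Y = 1/R + jωC
Y = (0.000345 + j0.000110) S
|Y| = 0.000362 S → |Z| = 1/|Y| = 2760 Ω, ∠Z = −∠Y = -17.7°
I = V/|Z| = 4.46/2760 = 1.61 mA

1.61 mA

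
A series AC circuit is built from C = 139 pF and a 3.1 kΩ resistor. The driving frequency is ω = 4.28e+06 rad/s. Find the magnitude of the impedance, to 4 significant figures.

X_C = 1/(ωC) = 1681 Ω
Z = 3100 − j1681 Ω
|Z| = √(3100² + 1681²) = 3526 Ω

3526 Ω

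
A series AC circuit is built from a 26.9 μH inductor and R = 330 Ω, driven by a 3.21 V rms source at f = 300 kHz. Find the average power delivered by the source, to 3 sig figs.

ω = 2πf = 1.885e+06 rad/s
X_L = ωL = 50.7 Ω
Z = 330 + j50.7 Ω
|Z| = √(330² + 50.7²) = 334 Ω
∠Z = arctan(50.7/330) = 8.74°
I = V/|Z| = 9.61 mA
P = VI cos φ = 3.21 × 0.00961 × cos(8.74°) = 30.5 mW

30.5 mW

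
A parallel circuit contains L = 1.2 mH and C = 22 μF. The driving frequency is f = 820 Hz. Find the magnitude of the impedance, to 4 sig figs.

ω = 2πf = 5152 rad/s
X_L = ωL = 6.183 Ω
X_C = 1/(ωC) = 8.822 Ω
Parallel: admittances add. Y = 1/(jωL) + jωC
Y = (0 − j0.04839) S
|Y| = 0.04839 S → |Z| = 1/|Y| = 20.66 Ω, ∠Z = −∠Y = 90.00°

20.66 Ω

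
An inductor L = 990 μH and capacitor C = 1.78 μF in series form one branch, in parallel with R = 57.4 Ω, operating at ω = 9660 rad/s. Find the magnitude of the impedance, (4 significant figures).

37.09 Ω

X_L = ωL = 9.563 Ω
X_C = 1/(ωC) = 58.16 Ω
Branch 1: Z₁ = R = 57.40 Ω
Branch 2 (series LC): Z₂ = j(X_L − X_C) = −j48.59 Ω
Parallel: Z = Z₁Z₂/(Z₁+Z₂), |Z| = 37.09 Ω, ∠Z = -49.75°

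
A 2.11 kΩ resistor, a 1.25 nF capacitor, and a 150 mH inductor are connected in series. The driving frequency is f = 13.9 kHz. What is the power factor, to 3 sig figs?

ω = 2πf = 87340 rad/s
X_L = ωL = 13100 Ω
X_C = 1/(ωC) = 9160 Ω
Net reactance X = X_L − X_C = 3940 Ω
Z = 2110 + j3940 Ω
|Z| = √(2110² + 3940²) = 4470 Ω
∠Z = arctan(3940/2110) = 61.8°
cos φ = cos(61.8°) = 0.472

0.472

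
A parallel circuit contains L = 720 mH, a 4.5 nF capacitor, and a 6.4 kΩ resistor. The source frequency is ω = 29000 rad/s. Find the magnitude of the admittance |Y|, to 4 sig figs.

X_L = ωL = 20880 Ω
X_C = 1/(ωC) = 7663 Ω
Parallel: admittances add. Y = 1/R + 1/(jωL) + jωC
Y = (0.0001563 + j8.261e-05) S
|Y| = 0.0001767 S → |Z| = 1/|Y| = 5658 Ω, ∠Z = −∠Y = -27.86°

176.7 μS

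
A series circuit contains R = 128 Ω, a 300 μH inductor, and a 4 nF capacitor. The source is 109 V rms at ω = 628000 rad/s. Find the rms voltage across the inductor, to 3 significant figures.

X_L = ωL = 188 Ω
X_C = 1/(ωC) = 398 Ω
Net reactance X = X_L − X_C = -210 Ω
Z = 128 − j210 Ω
|Z| = √(128² + 210²) = 246 Ω
I = V/|Z| = 444 mA
V_L = I·|Z_L| = 0.444 × 188 = 83.6 V

83.6 V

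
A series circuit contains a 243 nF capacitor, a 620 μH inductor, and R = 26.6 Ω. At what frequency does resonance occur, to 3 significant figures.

13.0 kHz

ω₀ = 1/√(LC) = 1/√(0.00062 × 2.43e-07) = 81470 rad/s
f₀ = ω₀/(2π) = 13.0 kHz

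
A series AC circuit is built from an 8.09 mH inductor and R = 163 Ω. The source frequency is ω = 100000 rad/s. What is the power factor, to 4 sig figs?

X_L = ωL = 809.0 Ω
Z = 163.0 + j809.0 Ω
|Z| = √(163.0² + 809.0²) = 825.3 Ω
∠Z = arctan(809.0/163.0) = 78.61°
cos φ = cos(78.61°) = 0.1975

0.1975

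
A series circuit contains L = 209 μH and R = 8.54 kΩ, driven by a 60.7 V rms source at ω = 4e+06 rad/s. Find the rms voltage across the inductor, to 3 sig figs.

5.91 V

X_L = ωL = 836 Ω
Z = 8540 + j836 Ω
|Z| = √(8540² + 836²) = 8580 Ω
I = V/|Z| = 7.07 mA
V_L = I·|Z_L| = 0.00707 × 836 = 5.91 V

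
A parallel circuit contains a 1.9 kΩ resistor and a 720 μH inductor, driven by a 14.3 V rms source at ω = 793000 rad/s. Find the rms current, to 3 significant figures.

26.2 mA

X_L = ωL = 571 Ω
Parallel: admittances add. Y = 1/R + 1/(jωL)
Y = (0.000526 − j0.00175) S
|Y| = 0.00183 S → |Z| = 1/|Y| = 547 Ω, ∠Z = −∠Y = 73.3°
I = V/|Z| = 14.3/547 = 26.2 mA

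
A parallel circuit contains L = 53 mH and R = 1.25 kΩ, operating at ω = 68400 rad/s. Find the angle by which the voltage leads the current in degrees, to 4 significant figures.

19.02°

X_L = ωL = 3625 Ω
Parallel: admittances add. Y = 1/R + 1/(jωL)
Y = (0.0008000 − j0.0002758) S
|Y| = 0.0008462 S → |Z| = 1/|Y| = 1182 Ω, ∠Z = −∠Y = 19.02°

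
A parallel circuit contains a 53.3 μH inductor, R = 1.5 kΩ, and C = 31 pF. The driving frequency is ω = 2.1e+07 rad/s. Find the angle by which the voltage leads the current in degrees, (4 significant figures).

19.98°

X_L = ωL = 1119 Ω
X_C = 1/(ωC) = 1536 Ω
Parallel: admittances add. Y = 1/R + 1/(jωL) + jωC
Y = (0.0006667 − j0.0002424) S
|Y| = 0.0007094 S → |Z| = 1/|Y| = 1410 Ω, ∠Z = −∠Y = 19.98°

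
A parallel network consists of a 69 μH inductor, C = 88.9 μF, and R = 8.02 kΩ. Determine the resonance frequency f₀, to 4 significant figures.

ω₀ = 1/√(LC) = 1/√(6.9e-05 × 8.89e-05) = 12770 rad/s
f₀ = ω₀/(2π) = 2.032 kHz

2.032 kHz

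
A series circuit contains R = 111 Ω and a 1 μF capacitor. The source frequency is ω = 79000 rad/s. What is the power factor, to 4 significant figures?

X_C = 1/(ωC) = 12.66 Ω
Z = 111.0 − j12.66 Ω
|Z| = √(111.0² + 12.66²) = 111.7 Ω
∠Z = arctan(-12.66/111.0) = -6.506°
cos φ = cos(-6.506°) = 0.9936

0.9936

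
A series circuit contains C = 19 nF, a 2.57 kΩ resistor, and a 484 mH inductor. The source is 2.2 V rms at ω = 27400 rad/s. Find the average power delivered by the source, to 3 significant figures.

X_L = ωL = 13300 Ω
X_C = 1/(ωC) = 1920 Ω
Net reactance X = X_L − X_C = 11300 Ω
Z = 2570 + j11300 Ω
|Z| = √(2570² + 11300²) = 11600 Ω
∠Z = arctan(11300/2570) = 77.2°
I = V/|Z| = 189 μA
P = VI cos φ = 2.2 × 0.000189 × cos(77.2°) = 92.0 μW

92.0 μW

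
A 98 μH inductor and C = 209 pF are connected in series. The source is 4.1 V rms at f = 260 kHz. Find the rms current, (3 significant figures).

ω = 2πf = 1.634e+06 rad/s
X_L = ωL = 160 Ω
X_C = 1/(ωC) = 2930 Ω
Net reactance X = X_L − X_C = -2770 Ω
Z = − j2770 Ω
|Z| = √(0² + 2770²) = 2770 Ω
I = V/|Z| = 4.1/2770 = 1.48 mA

1.48 mA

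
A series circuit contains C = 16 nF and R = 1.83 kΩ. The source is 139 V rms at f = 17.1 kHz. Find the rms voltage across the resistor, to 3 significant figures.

132 V

ω = 2πf = 107400 rad/s
X_C = 1/(ωC) = 582 Ω
Z = 1830 − j582 Ω
|Z| = √(1830² + 582²) = 1920 Ω
I = V/|Z| = 72.4 mA
V_R = I·|Z_R| = 0.0724 × 1830 = 132 V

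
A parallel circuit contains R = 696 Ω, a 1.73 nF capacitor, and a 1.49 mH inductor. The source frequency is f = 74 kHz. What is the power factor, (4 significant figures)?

0.9137

ω = 2πf = 465000 rad/s
X_L = ωL = 692.8 Ω
X_C = 1/(ωC) = 1243 Ω
Parallel: admittances add. Y = 1/R + 1/(jωL) + jωC
Y = (0.001437 − j0.0006391) S
|Y| = 0.001573 S → |Z| = 1/|Y| = 635.9 Ω, ∠Z = −∠Y = 23.98°
cos φ = cos(23.98°) = 0.9137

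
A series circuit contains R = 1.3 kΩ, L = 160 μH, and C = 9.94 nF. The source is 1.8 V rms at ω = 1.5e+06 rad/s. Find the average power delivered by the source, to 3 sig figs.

2.45 mW

X_L = ωL = 240 Ω
X_C = 1/(ωC) = 67.1 Ω
Net reactance X = X_L − X_C = 173 Ω
Z = 1300 + j173 Ω
|Z| = √(1300² + 173²) = 1310 Ω
∠Z = arctan(173/1300) = 7.58°
I = V/|Z| = 1.37 mA
P = VI cos φ = 1.8 × 0.00137 × cos(7.58°) = 2.45 mW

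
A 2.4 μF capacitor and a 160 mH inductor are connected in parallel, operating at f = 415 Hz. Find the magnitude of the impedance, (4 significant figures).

259.0 Ω

ω = 2πf = 2608 rad/s
X_L = ωL = 417.2 Ω
X_C = 1/(ωC) = 159.8 Ω
Parallel: admittances add. Y = 1/(jωL) + jωC
Y = (0 + j0.003861) S
|Y| = 0.003861 S → |Z| = 1/|Y| = 259.0 Ω, ∠Z = −∠Y = -90.00°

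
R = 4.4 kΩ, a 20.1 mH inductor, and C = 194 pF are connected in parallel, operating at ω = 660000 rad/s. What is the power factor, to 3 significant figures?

X_L = ωL = 13300 Ω
X_C = 1/(ωC) = 7810 Ω
Parallel: admittances add. Y = 1/R + 1/(jωL) + jωC
Y = (0.000227 + j5.27e-05) S
|Y| = 0.000233 S → |Z| = 1/|Y| = 4290 Ω, ∠Z = −∠Y = -13.0°
cos φ = cos(-13.0°) = 0.974

0.974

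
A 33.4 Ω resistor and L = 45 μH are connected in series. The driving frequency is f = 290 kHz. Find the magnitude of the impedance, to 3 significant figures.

ω = 2πf = 1.822e+06 rad/s
X_L = ωL = 82.0 Ω
Z = 33.4 + j82.0 Ω
|Z| = √(33.4² + 82.0²) = 88.5 Ω

88.5 Ω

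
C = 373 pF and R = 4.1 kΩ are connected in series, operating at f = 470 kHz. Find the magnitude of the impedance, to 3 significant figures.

ω = 2πf = 2.953e+06 rad/s
X_C = 1/(ωC) = 908 Ω
Z = 4100 − j908 Ω
|Z| = √(4100² + 908²) = 4200 Ω

4200 Ω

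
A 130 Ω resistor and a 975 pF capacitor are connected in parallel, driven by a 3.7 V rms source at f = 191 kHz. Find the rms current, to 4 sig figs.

ω = 2πf = 1.2e+06 rad/s
X_C = 1/(ωC) = 854.6 Ω
Parallel: admittances add. Y = 1/R + jωC
Y = (0.007692 + j0.001170) S
|Y| = 0.007781 S → |Z| = 1/|Y| = 128.5 Ω, ∠Z = −∠Y = -8.649°
I = V/|Z| = 3.7/128.5 = 28.79 mA

28.79 mA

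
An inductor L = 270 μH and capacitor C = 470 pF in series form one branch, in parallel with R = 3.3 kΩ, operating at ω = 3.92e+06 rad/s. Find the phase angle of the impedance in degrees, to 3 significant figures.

81.1°

X_L = ωL = 1060 Ω
X_C = 1/(ωC) = 543 Ω
Branch 1: Z₁ = R = 3300 Ω
Branch 2 (series LC): Z₂ = j(X_L − X_C) = j516 Ω
Parallel: Z = Z₁Z₂/(Z₁+Z₂), |Z| = 509 Ω, ∠Z = 81.1°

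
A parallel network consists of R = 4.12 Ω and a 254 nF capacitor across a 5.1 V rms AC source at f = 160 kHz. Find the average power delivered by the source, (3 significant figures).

ω = 2πf = 1.005e+06 rad/s
X_C = 1/(ωC) = 3.92 Ω
Parallel: admittances add. Y = 1/R + jωC
Y = (0.243 + j0.255) S
|Y| = 0.352 S → |Z| = 1/|Y| = 2.84 Ω, ∠Z = −∠Y = -46.5°
I = V/|Z| = 1.80 A
P = VI cos φ = 5.1 × 1.80 × cos(-46.5°) = 6.31 W

6.31 W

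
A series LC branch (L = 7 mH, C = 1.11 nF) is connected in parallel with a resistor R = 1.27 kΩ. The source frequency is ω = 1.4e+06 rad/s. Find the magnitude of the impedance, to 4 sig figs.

X_L = ωL = 9800 Ω
X_C = 1/(ωC) = 643.5 Ω
Branch 1: Z₁ = R = 1270 Ω
Branch 2 (series LC): Z₂ = j(X_L − X_C) = j9156 Ω
Parallel: Z = Z₁Z₂/(Z₁+Z₂), |Z| = 1258 Ω, ∠Z = 7.897°

1258 Ω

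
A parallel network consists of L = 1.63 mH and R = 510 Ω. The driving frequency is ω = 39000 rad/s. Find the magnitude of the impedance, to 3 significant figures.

X_L = ωL = 63.6 Ω
Parallel: admittances add. Y = 1/R + 1/(jωL)
Y = (0.00196 − j0.0157) S
|Y| = 0.0159 S → |Z| = 1/|Y| = 63.1 Ω, ∠Z = −∠Y = 82.9°

63.1 Ω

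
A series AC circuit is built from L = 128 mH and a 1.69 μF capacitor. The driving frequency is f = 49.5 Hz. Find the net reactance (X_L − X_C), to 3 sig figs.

-1860 Ω

ω = 2πf = 311.0 rad/s
X_L = ωL = 39.8 Ω
X_C = 1/(ωC) = 1900 Ω
X = 39.8 − 1900 = -1860 Ω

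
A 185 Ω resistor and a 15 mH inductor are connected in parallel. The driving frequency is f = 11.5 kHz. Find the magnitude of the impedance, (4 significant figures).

182.4 Ω

ω = 2πf = 72260 rad/s
X_L = ωL = 1084 Ω
Parallel: admittances add. Y = 1/R + 1/(jωL)
Y = (0.005405 − j0.0009226) S
|Y| = 0.005484 S → |Z| = 1/|Y| = 182.4 Ω, ∠Z = −∠Y = 9.686°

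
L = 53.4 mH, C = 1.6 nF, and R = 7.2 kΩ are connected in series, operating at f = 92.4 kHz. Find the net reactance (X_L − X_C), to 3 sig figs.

ω = 2πf = 580600 rad/s
X_L = ωL = 31000 Ω
X_C = 1/(ωC) = 1080 Ω
X = 31000 − 1080 = 29900 Ω

29900 Ω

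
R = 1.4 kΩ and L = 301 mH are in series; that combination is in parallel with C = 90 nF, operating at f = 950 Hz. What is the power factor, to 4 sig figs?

0.8164

ω = 2πf = 5969 rad/s
X_L = ωL = 1797 Ω
X_C = 1/(ωC) = 1861 Ω
Branch 1 (R+jX_L): Z₁ = 1400 + j1797 Ω, |Z₁| = 2278 Ω
Branch 2 (−jX_C): Z₂ = −j1861 Ω
Parallel: Z = Z₁Z₂/(Z₁+Z₂), |Z| = 3025 Ω, ∠Z = -35.28°
cos φ = cos(-35.28°) = 0.8164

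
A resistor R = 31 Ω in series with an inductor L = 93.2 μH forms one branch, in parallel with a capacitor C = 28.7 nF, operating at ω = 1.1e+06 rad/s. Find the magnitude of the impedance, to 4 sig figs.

43.87 Ω

X_L = ωL = 102.5 Ω
X_C = 1/(ωC) = 31.68 Ω
Branch 1 (R+jX_L): Z₁ = 31.00 + j102.5 Ω, |Z₁| = 107.1 Ω
Branch 2 (−jX_C): Z₂ = −j31.68 Ω
Parallel: Z = Z₁Z₂/(Z₁+Z₂), |Z| = 43.87 Ω, ∠Z = -83.19°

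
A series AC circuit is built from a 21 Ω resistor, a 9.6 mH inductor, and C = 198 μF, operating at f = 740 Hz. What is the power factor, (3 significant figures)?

ω = 2πf = 4650 rad/s
X_L = ωL = 44.6 Ω
X_C = 1/(ωC) = 1.09 Ω
Net reactance X = X_L − X_C = 43.5 Ω
Z = 21.0 + j43.5 Ω
|Z| = √(21.0² + 43.5²) = 48.3 Ω
∠Z = arctan(43.5/21.0) = 64.3°
cos φ = cos(64.3°) = 0.434

0.434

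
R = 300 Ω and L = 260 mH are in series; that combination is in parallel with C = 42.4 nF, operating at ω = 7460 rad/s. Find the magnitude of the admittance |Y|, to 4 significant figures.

X_L = ωL = 1940 Ω
X_C = 1/(ωC) = 3162 Ω
Branch 1 (R+jX_L): Z₁ = 300.0 + j1940 Ω, |Z₁| = 1963 Ω
Branch 2 (−jX_C): Z₂ = −j3162 Ω
Parallel: Z = Z₁Z₂/(Z₁+Z₂), |Z| = 4932 Ω, ∠Z = 67.41°
|Y| = 1/|Z| = 202.8 μS

202.8 μS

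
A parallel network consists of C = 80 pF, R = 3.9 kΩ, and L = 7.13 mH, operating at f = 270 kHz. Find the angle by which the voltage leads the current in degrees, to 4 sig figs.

ω = 2πf = 1.696e+06 rad/s
X_L = ωL = 12100 Ω
X_C = 1/(ωC) = 7368 Ω
Parallel: admittances add. Y = 1/R + 1/(jωL) + jωC
Y = (0.0002564 + j5.304e-05) S
|Y| = 0.0002618 S → |Z| = 1/|Y| = 3819 Ω, ∠Z = −∠Y = -11.69°

-11.69°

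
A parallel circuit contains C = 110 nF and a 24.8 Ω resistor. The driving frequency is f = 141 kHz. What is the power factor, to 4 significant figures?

0.3823

ω = 2πf = 885900 rad/s
X_C = 1/(ωC) = 10.26 Ω
Parallel: admittances add. Y = 1/R + jωC
Y = (0.04032 + j0.09745) S
|Y| = 0.1055 S → |Z| = 1/|Y| = 9.482 Ω, ∠Z = −∠Y = -67.52°
cos φ = cos(-67.52°) = 0.3823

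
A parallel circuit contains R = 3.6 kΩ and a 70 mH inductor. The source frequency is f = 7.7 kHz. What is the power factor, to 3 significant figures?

0.685

ω = 2πf = 48380 rad/s
X_L = ωL = 3390 Ω
Parallel: admittances add. Y = 1/R + 1/(jωL)
Y = (0.000278 − j0.000295) S
|Y| = 0.000405 S → |Z| = 1/|Y| = 2470 Ω, ∠Z = −∠Y = 46.7°
cos φ = cos(46.7°) = 0.685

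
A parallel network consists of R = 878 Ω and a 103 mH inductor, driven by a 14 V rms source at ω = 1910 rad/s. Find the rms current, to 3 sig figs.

72.9 mA

X_L = ωL = 197 Ω
Parallel: admittances add. Y = 1/R + 1/(jωL)
Y = (0.00114 − j0.00508) S
|Y| = 0.00521 S → |Z| = 1/|Y| = 192 Ω, ∠Z = −∠Y = 77.4°
I = V/|Z| = 14/192 = 72.9 mA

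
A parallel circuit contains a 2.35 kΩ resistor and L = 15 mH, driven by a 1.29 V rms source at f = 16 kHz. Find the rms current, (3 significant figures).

ω = 2πf = 100500 rad/s
X_L = ωL = 1510 Ω
Parallel: admittances add. Y = 1/R + 1/(jωL)
Y = (0.000426 − j0.000663) S
|Y| = 0.000788 S → |Z| = 1/|Y| = 1270 Ω, ∠Z = −∠Y = 57.3°
I = V/|Z| = 1.29/1270 = 1.02 mA

1.02 mA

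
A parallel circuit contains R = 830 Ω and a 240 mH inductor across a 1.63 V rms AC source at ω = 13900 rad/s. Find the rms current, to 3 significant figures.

X_L = ωL = 3340 Ω
Parallel: admittances add. Y = 1/R + 1/(jωL)
Y = (0.00120 − j0.000300) S
|Y| = 0.00124 S → |Z| = 1/|Y| = 805 Ω, ∠Z = −∠Y = 14.0°
I = V/|Z| = 1.63/805 = 2.02 mA

2.02 mA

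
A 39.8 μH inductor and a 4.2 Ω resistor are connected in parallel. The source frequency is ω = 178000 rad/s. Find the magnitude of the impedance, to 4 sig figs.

X_L = ωL = 7.084 Ω
Parallel: admittances add. Y = 1/R + 1/(jωL)
Y = (0.2381 − j0.1412) S
|Y| = 0.2768 S → |Z| = 1/|Y| = 3.613 Ω, ∠Z = −∠Y = 30.66°

3.613 Ω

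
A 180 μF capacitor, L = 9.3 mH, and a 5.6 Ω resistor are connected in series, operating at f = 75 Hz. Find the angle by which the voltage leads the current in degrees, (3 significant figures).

-52.9°

ω = 2πf = 471.2 rad/s
X_L = ωL = 4.38 Ω
X_C = 1/(ωC) = 11.8 Ω
Net reactance X = X_L − X_C = -7.41 Ω
Z = 5.60 − j7.41 Ω
|Z| = √(5.60² + 7.41²) = 9.29 Ω
∠Z = arctan(-7.41/5.60) = -52.9°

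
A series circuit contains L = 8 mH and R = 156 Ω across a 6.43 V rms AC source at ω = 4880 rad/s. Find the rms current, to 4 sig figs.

39.98 mA

X_L = ωL = 39.04 Ω
Z = 156.0 + j39.04 Ω
|Z| = √(156.0² + 39.04²) = 160.8 Ω
I = V/|Z| = 6.43/160.8 = 39.98 mA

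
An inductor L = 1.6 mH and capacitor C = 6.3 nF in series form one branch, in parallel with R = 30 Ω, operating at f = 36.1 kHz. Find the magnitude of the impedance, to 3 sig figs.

ω = 2πf = 226800 rad/s
X_L = ωL = 363 Ω
X_C = 1/(ωC) = 700 Ω
Branch 1: Z₁ = R = 30.0 Ω
Branch 2 (series LC): Z₂ = j(X_L − X_C) = −j337 Ω
Parallel: Z = Z₁Z₂/(Z₁+Z₂), |Z| = 29.9 Ω, ∠Z = -5.09°

29.9 Ω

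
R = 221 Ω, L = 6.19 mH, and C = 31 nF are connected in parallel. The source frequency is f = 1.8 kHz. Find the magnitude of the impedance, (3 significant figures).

ω = 2πf = 11310 rad/s
X_L = ωL = 70.0 Ω
X_C = 1/(ωC) = 2850 Ω
Parallel: admittances add. Y = 1/R + 1/(jωL) + jωC
Y = (0.00452 − j0.0139) S
|Y| = 0.0146 S → |Z| = 1/|Y| = 68.3 Ω, ∠Z = −∠Y = 72.0°

68.3 Ω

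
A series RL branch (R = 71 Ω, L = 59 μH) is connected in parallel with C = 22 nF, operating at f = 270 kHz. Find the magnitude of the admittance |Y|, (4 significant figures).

31.04 mS

ω = 2πf = 1.696e+06 rad/s
X_L = ωL = 100.1 Ω
X_C = 1/(ωC) = 26.79 Ω
Branch 1 (R+jX_L): Z₁ = 71.00 + j100.1 Ω, |Z₁| = 122.7 Ω
Branch 2 (−jX_C): Z₂ = −j26.79 Ω
Parallel: Z = Z₁Z₂/(Z₁+Z₂), |Z| = 32.22 Ω, ∠Z = -81.26°
|Y| = 1/|Z| = 31.04 mS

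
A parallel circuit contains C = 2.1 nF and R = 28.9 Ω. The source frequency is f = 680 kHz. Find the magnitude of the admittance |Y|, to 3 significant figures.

35.7 mS

ω = 2πf = 4.273e+06 rad/s
X_C = 1/(ωC) = 111 Ω
Parallel: admittances add. Y = 1/R + jωC
Y = (0.0346 + j0.00897) S
|Y| = 0.0357 S → |Z| = 1/|Y| = 28.0 Ω, ∠Z = −∠Y = -14.5°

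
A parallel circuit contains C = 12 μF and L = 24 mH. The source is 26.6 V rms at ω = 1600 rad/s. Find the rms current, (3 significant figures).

182 mA

X_L = ωL = 38.4 Ω
X_C = 1/(ωC) = 52.1 Ω
Parallel: admittances add. Y = 1/(jωL) + jωC
Y = (0 − j0.00684) S
|Y| = 0.00684 S → |Z| = 1/|Y| = 146 Ω, ∠Z = −∠Y = 90.0°
I = V/|Z| = 26.6/146 = 182 mA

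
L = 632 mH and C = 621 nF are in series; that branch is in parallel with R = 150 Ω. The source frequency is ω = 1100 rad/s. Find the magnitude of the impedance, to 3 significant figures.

X_L = ωL = 695 Ω
X_C = 1/(ωC) = 1460 Ω
Branch 1: Z₁ = R = 150 Ω
Branch 2 (series LC): Z₂ = j(X_L − X_C) = −j769 Ω
Parallel: Z = Z₁Z₂/(Z₁+Z₂), |Z| = 147 Ω, ∠Z = -11.0°

147 Ω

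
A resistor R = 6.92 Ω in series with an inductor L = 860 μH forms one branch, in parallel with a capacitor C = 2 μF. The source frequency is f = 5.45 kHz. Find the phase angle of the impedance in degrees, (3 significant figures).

ω = 2πf = 34240 rad/s
X_L = ωL = 29.4 Ω
X_C = 1/(ωC) = 14.6 Ω
Branch 1 (R+jX_L): Z₁ = 6.92 + j29.4 Ω, |Z₁| = 30.3 Ω
Branch 2 (−jX_C): Z₂ = −j14.6 Ω
Parallel: Z = Z₁Z₂/(Z₁+Z₂), |Z| = 27.0 Ω, ∠Z = -78.2°

-78.2°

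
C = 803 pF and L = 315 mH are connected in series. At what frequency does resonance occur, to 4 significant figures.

ω₀ = 1/√(LC) = 1/√(0.315 × 8.03e-10) = 62880 rad/s
f₀ = ω₀/(2π) = 10.01 kHz

10.01 kHz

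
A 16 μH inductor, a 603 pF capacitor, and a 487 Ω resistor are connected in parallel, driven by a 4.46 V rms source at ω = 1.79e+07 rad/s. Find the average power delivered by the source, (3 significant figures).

X_L = ωL = 286 Ω
X_C = 1/(ωC) = 92.6 Ω
Parallel: admittances add. Y = 1/R + 1/(jωL) + jωC
Y = (0.00205 + j0.00730) S
|Y| = 0.00759 S → |Z| = 1/|Y| = 132 Ω, ∠Z = −∠Y = -74.3°
I = V/|Z| = 33.8 mA
P = VI cos φ = 4.46 × 0.0338 × cos(-74.3°) = 40.8 mW

40.8 mW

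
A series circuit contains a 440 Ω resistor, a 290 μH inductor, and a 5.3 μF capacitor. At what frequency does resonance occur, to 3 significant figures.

4.06 kHz

ω₀ = 1/√(LC) = 1/√(0.00029 × 5.3e-06) = 25510 rad/s
f₀ = ω₀/(2π) = 4.06 kHz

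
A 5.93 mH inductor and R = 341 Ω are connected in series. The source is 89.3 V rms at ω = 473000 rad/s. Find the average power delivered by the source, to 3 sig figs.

341 mW

X_L = ωL = 2800 Ω
Z = 341 + j2800 Ω
|Z| = √(341² + 2800²) = 2830 Ω
∠Z = arctan(2800/341) = 83.1°
I = V/|Z| = 31.6 mA
P = VI cos φ = 89.3 × 0.0316 × cos(83.1°) = 341 mW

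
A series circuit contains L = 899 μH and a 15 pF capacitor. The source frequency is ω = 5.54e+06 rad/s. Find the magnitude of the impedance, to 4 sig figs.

7053 Ω

X_L = ωL = 4980 Ω
X_C = 1/(ωC) = 12030 Ω
Net reactance X = X_L − X_C = -7053 Ω
Z = − j7053 Ω
|Z| = √(0² + 7053²) = 7053 Ω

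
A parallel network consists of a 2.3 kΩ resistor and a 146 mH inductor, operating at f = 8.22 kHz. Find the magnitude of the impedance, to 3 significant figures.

ω = 2πf = 51650 rad/s
X_L = ωL = 7540 Ω
Parallel: admittances add. Y = 1/R + 1/(jωL)
Y = (0.000435 − j0.000133) S
|Y| = 0.000455 S → |Z| = 1/|Y| = 2200 Ω, ∠Z = −∠Y = 17.0°

2200 Ω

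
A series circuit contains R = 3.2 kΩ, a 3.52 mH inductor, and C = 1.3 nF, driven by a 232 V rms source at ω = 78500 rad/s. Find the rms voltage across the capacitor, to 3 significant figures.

226 V

X_L = ωL = 276 Ω
X_C = 1/(ωC) = 9800 Ω
Net reactance X = X_L − X_C = -9520 Ω
Z = 3200 − j9520 Ω
|Z| = √(3200² + 9520²) = 10000 Ω
I = V/|Z| = 23.1 mA
V_C = I·|Z_C| = 0.0231 × 9800 = 226 V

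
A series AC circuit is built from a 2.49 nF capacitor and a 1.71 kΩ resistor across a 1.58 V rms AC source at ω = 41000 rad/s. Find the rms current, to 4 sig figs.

158.9 μA

X_C = 1/(ωC) = 9795 Ω
Z = 1710 − j9795 Ω
|Z| = √(1710² + 9795²) = 9943 Ω
I = V/|Z| = 1.58/9943 = 158.9 μA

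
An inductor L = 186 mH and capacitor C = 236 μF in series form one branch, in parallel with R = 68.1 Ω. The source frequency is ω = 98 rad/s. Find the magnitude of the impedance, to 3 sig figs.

X_L = ωL = 18.2 Ω
X_C = 1/(ωC) = 43.2 Ω
Branch 1: Z₁ = R = 68.1 Ω
Branch 2 (series LC): Z₂ = j(X_L − X_C) = −j25.0 Ω
Parallel: Z = Z₁Z₂/(Z₁+Z₂), |Z| = 23.5 Ω, ∠Z = -69.8°

23.5 Ω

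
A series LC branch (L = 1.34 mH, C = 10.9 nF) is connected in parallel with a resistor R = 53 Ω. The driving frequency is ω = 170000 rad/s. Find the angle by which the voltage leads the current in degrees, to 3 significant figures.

-9.64°

X_L = ωL = 228 Ω
X_C = 1/(ωC) = 540 Ω
Branch 1: Z₁ = R = 53.0 Ω
Branch 2 (series LC): Z₂ = j(X_L − X_C) = −j312 Ω
Parallel: Z = Z₁Z₂/(Z₁+Z₂), |Z| = 52.3 Ω, ∠Z = -9.64°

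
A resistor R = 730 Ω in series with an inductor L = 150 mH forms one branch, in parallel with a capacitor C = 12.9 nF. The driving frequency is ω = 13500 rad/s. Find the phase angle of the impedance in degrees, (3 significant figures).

X_L = ωL = 2020 Ω
X_C = 1/(ωC) = 5740 Ω
Branch 1 (R+jX_L): Z₁ = 730 + j2020 Ω, |Z₁| = 2150 Ω
Branch 2 (−jX_C): Z₂ = −j5740 Ω
Parallel: Z = Z₁Z₂/(Z₁+Z₂), |Z| = 3260 Ω, ∠Z = 59.1°

59.1°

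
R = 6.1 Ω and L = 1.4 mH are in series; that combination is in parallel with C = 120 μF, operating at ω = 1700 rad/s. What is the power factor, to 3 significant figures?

X_L = ωL = 2.38 Ω
X_C = 1/(ωC) = 4.90 Ω
Branch 1 (R+jX_L): Z₁ = 6.10 + j2.38 Ω, |Z₁| = 6.55 Ω
Branch 2 (−jX_C): Z₂ = −j4.90 Ω
Parallel: Z = Z₁Z₂/(Z₁+Z₂), |Z| = 4.86 Ω, ∠Z = -46.2°
cos φ = cos(-46.2°) = 0.692

0.692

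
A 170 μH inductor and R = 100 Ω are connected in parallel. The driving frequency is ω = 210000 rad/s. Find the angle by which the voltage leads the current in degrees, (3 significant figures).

70.4°

X_L = ωL = 35.7 Ω
Parallel: admittances add. Y = 1/R + 1/(jωL)
Y = (0.0100 − j0.0280) S
|Y| = 0.0297 S → |Z| = 1/|Y| = 33.6 Ω, ∠Z = −∠Y = 70.4°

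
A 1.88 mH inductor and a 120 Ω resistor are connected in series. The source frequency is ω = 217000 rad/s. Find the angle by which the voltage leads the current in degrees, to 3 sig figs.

73.6°

X_L = ωL = 408 Ω
Z = 120 + j408 Ω
|Z| = √(120² + 408²) = 425 Ω
∠Z = arctan(408/120) = 73.6°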